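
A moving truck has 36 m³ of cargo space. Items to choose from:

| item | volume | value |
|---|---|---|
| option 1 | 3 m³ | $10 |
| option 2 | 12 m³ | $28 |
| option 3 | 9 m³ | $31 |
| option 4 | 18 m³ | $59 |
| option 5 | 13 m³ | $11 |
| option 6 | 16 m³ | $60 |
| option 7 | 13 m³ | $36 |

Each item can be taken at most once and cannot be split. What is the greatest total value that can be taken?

Check high-value combinations within 36 m³:
- option 4+option 6: volume 18+16=34, value 59+60=119
- option 1+option 6+option 7: volume 3+16+13=32, value 10+60+36=106
- option 1+option 4+option 7: volume 3+18+13=34, value 10+59+36=105
Best: $119.

$119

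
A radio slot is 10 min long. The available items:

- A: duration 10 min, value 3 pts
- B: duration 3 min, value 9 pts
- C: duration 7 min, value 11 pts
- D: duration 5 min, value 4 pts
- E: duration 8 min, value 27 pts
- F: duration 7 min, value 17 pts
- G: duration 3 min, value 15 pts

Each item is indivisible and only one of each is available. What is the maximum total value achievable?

Check high-value combinations within 10 min:
- F+G: duration 7+3=10, value 17+15=32
- E: duration 8, value 27
- B+F: duration 3+7=10, value 9+17=26
- C+G: duration 7+3=10, value 11+15=26
Best: 32 pts.

32 pts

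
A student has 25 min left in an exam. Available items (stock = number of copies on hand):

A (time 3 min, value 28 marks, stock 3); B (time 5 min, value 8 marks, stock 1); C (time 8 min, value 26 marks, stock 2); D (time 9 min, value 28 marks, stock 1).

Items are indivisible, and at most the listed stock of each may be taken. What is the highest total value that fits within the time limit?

136 marks

Best selections within time 25 and stock limits:
- 3×A + 2×C: time 25, value 136
- 3×A + 1×B + 1×D: time 23, value 120
- 3×A + 1×B + 1×C: time 22, value 118
Best: 136 marks.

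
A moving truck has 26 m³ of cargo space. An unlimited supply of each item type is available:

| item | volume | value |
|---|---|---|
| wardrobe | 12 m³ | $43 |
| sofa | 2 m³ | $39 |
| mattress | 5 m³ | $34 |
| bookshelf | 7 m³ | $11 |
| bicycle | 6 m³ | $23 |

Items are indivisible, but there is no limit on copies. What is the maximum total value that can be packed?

Best value-per-unit is sofa at 39/2, and filling with it alone uses volume 13×2=26. No mix of the others beats 13×39 = 507.

$507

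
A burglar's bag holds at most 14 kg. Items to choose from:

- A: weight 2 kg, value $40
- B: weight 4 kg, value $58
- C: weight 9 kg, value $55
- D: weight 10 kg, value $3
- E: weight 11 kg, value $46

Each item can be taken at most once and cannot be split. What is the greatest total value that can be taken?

$113

Check high-value combinations within 14 kg:
- B+C: weight 4+9=13, value 58+55=113
- A+B: weight 2+4=6, value 40+58=98
- A+C: weight 2+9=11, value 40+55=95
- A+E: weight 2+11=13, value 40+46=86
- B+D: weight 4+10=14, value 58+3=61
Best: $113.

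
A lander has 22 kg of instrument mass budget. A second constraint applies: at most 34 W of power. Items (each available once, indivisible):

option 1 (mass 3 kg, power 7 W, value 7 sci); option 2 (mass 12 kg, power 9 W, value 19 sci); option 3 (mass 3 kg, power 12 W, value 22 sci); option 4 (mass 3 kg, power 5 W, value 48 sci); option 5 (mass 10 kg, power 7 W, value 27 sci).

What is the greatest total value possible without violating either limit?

Feasible sets respecting both limits:
- option 1+option 3+option 4+option 5: mass 19, power 31, value 104
- option 3+option 4+option 5: mass 16, power 24, value 97
- option 1+option 2+option 3+option 4: mass 21, power 33, value 96
- option 2+option 3+option 4: mass 18, power 26, value 89
Best: 104 sci.

104 sci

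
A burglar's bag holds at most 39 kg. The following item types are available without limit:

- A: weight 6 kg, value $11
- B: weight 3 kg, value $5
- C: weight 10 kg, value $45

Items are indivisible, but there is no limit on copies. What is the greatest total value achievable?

$151

Best value-per-unit is C at 45/10; filling with it alone gives 3×45 = 135.
Optimal mix: 1×A + 1×B + 3×C → weight 39, value 151.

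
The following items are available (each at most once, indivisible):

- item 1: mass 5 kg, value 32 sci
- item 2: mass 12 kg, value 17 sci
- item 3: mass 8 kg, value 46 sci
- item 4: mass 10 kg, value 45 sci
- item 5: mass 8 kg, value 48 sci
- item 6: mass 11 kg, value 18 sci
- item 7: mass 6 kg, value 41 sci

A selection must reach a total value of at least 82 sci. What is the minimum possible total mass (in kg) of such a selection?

Subsets with value ≥ 82, sorted by total mass:
- item 5+item 7: mass 14, value 89
- item 3+item 7: mass 14, value 87
- item 3+item 5: mass 16, value 94
Minimum mass: 14 kg.

14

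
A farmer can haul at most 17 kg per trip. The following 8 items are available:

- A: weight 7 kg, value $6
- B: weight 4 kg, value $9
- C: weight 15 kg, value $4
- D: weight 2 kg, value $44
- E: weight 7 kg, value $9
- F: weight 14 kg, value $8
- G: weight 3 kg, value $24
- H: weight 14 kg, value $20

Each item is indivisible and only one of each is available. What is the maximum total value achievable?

$86

Check high-value combinations within 17 kg:
- B+D+E+G: weight 4+2+7+3=16, value 9+44+9+24=86
- A+B+D+G: weight 7+4+2+3=16, value 6+9+44+24=83
- B+D+G: weight 4+2+3=9, value 9+44+24=77
- D+E+G: weight 2+7+3=12, value 44+9+24=77
- A+D+G: weight 7+2+3=12, value 6+44+24=74
Best: $86.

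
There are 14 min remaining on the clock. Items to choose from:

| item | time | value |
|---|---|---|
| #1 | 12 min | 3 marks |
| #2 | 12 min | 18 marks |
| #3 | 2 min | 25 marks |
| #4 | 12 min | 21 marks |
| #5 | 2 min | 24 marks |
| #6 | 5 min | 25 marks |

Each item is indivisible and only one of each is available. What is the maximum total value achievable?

74 marks

Check high-value combinations within 14 min:
- #3+#5+#6: time 2+2+5=9, value 25+24+25=74
- #3+#6: time 2+5=7, value 25+25=50
- #3+#5: time 2+2=4, value 25+24=49
- #5+#6: time 2+5=7, value 24+25=49
Best: 74 marks.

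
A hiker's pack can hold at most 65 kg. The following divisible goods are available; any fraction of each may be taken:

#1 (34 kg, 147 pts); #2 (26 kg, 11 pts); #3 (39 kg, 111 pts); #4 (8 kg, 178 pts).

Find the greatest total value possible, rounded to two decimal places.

Take in order of value per unit:
- #4 (178/8 per unit): all 8 → value 178, running total 178.00
- #1 (147/34 per unit): all 34 → value 147, running total 325.00
- #3 (111/39 per unit): 23 of 39 → value 23×111/39 = 65.4615, running total 390.46
Total 390.46.

390.46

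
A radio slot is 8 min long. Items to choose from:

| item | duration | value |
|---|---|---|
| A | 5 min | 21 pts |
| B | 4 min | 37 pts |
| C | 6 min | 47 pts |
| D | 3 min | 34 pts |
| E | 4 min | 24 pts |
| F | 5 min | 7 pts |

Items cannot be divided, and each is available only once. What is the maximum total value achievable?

Check high-value combinations within 8 min:
- B+D: duration 4+3=7, value 37+34=71
- B+E: duration 4+4=8, value 37+24=61
- D+E: duration 3+4=7, value 34+24=58
Best: 71 pts.

71 pts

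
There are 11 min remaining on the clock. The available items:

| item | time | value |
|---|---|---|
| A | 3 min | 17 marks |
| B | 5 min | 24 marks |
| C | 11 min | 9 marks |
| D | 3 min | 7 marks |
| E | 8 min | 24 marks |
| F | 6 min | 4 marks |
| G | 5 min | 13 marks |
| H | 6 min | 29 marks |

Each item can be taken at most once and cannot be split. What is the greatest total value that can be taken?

Check high-value combinations within 11 min:
- B+H: time 5+6=11, value 24+29=53
- A+B+D: time 3+5+3=11, value 17+24+7=48
- A+H: time 3+6=9, value 17+29=46
Best: 53 marks.

53 marks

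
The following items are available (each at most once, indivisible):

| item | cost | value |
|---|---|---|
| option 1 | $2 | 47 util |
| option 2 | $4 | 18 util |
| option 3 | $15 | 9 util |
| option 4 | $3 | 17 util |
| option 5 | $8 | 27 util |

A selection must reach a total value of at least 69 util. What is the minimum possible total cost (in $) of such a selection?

9

Subsets with value ≥ 69, sorted by total cost:
- option 1+option 2+option 4: cost 9, value 82
- option 1+option 5: cost 10, value 74
- option 1+option 4+option 5: cost 13, value 91
Minimum cost: 9 $.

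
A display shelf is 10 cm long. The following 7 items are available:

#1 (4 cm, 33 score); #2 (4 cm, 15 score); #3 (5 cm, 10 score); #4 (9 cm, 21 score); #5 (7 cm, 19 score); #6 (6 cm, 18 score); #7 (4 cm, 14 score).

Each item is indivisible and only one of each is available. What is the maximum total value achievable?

51 score

Check high-value combinations within 10 cm:
- #1+#6: length 4+6=10, value 33+18=51
- #1+#2: length 4+4=8, value 33+15=48
- #1+#7: length 4+4=8, value 33+14=47
- #1+#3: length 4+5=9, value 33+10=43
Best: 51 score.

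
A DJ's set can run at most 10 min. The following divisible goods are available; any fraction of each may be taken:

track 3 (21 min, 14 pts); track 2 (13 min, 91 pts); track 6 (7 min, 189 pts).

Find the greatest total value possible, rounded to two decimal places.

Take in order of value per unit:
- track 6 (189/7 per unit): all 7 → value 189, running total 189.00
- track 2 (91/13 per unit): 3 of 13 → value 3×91/13 = 21.0000, running total 210.00
Total 210.00.

210.00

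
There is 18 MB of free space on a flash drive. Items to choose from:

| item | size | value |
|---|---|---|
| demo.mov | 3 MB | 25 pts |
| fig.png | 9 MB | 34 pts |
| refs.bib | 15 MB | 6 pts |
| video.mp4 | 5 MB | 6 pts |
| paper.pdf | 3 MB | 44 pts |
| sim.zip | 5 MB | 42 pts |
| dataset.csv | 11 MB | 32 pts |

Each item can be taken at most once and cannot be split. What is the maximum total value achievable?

Check high-value combinations within 18 MB:
- fig.png+paper.pdf+sim.zip: size 9+3+5=17, value 34+44+42=120
- demo.mov+video.mp4+paper.pdf+sim.zip: size 3+5+3+5=16, value 25+6+44+42=117
- demo.mov+paper.pdf+sim.zip: size 3+3+5=11, value 25+44+42=111
- demo.mov+fig.png+paper.pdf: size 3+9+3=15, value 25+34+44=103
Best: 120 pts.

120 pts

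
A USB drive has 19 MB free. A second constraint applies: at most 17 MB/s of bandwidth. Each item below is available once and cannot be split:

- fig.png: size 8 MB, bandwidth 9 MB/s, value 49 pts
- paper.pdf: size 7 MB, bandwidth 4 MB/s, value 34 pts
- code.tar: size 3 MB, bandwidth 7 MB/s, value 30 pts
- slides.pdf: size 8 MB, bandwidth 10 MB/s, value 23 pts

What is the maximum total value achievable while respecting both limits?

Feasible sets respecting both limits:
- fig.png+paper.pdf: size 15, bandwidth 13, value 83
- fig.png+code.tar: size 11, bandwidth 16, value 79
- paper.pdf+code.tar: size 10, bandwidth 11, value 64
- paper.pdf+slides.pdf: size 15, bandwidth 14, value 57
Best: 83 pts.

83 pts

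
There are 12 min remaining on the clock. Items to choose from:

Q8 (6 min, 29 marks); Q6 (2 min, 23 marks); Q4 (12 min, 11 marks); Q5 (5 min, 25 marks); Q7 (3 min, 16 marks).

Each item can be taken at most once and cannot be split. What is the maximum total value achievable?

Check high-value combinations within 12 min:
- Q8+Q6+Q7: time 6+2+3=11, value 29+23+16=68
- Q6+Q5+Q7: time 2+5+3=10, value 23+25+16=64
- Q8+Q5: time 6+5=11, value 29+25=54
- Q8+Q6: time 6+2=8, value 29+23=52
Best: 68 marks.

68 marks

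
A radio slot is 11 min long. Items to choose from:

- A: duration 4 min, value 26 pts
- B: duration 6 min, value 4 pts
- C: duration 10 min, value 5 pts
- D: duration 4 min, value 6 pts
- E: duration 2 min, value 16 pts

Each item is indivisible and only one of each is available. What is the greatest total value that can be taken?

48 pts

Check high-value combinations within 11 min:
- A+D+E: duration 4+4+2=10, value 26+6+16=48
- A+E: duration 4+2=6, value 26+16=42
- A+D: duration 4+4=8, value 26+6=32
- A+B: duration 4+6=10, value 26+4=30
Best: 48 pts.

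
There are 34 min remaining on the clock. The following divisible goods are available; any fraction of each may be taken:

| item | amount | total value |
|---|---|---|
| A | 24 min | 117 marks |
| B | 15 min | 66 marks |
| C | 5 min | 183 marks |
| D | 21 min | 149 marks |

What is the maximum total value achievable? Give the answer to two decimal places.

Take in order of value per unit:
- C (183/5 per unit): all 5 → value 183, running total 183.00
- D (149/21 per unit): all 21 → value 149, running total 332.00
- A (117/24 per unit): 8 of 24 → value 8×117/24 = 39.0000, running total 371.00
Total 371.00.

371.00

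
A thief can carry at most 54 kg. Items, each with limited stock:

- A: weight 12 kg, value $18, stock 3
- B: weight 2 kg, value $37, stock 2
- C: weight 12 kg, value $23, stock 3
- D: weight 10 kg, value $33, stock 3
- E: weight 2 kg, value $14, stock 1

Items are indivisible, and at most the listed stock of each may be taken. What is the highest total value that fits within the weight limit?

$210

Top feasible selections:
- 2×B + 1×C + 3×D + 1×E: weight 48, value 210
- 1×A + 2×B + 3×D + 1×E: weight 48, value 205
Best: $210.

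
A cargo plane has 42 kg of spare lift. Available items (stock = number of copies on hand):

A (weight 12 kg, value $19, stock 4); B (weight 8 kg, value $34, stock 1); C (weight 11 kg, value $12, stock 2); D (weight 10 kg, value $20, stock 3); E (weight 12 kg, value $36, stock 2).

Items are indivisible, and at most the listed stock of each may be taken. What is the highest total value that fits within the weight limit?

Top feasible selections:
- 1×B + 1×D + 2×E: weight 42, value 126
- 1×B + 2×D + 1×E: weight 40, value 110
- 1×A + 1×B + 1×D + 1×E: weight 42, value 109
- 1×B + 2×E: weight 32, value 106
Best: $126.

$126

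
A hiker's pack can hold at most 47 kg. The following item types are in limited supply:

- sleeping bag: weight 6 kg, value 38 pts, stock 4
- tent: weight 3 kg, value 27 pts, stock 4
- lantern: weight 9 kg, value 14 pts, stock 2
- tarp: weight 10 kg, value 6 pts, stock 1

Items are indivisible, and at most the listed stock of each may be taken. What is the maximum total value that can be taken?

Top feasible selections:
- 4×sleeping bag + 4×tent + 1×lantern: weight 45, value 274
- 4×sleeping bag + 4×tent + 1×tarp: weight 46, value 266
- 4×sleeping bag + 4×tent: weight 36, value 260
- 4×sleeping bag + 3×tent + 1×lantern: weight 42, value 247
Best: 274 pts.

274 pts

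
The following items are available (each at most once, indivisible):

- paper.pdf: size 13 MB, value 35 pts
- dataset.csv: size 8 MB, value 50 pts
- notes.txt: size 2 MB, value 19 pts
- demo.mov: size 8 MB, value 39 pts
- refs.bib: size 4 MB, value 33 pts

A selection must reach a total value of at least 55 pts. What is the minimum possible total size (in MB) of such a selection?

Subsets with value ≥ 55, sorted by total size:
- dataset.csv+notes.txt: size 10, value 69
- notes.txt+demo.mov: size 10, value 58
Minimum size: 10 MB.

10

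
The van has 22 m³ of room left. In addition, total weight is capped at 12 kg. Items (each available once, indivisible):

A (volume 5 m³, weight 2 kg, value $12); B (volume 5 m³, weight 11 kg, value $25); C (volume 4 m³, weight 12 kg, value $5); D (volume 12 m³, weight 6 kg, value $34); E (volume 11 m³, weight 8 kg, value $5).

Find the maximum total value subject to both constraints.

$46

Feasible sets respecting both limits:
- A+D: volume 17, weight 8, value 46
- D: volume 12, weight 6, value 34
- B: volume 5, weight 11, value 25
- A+E: volume 16, weight 10, value 17
Best: $46.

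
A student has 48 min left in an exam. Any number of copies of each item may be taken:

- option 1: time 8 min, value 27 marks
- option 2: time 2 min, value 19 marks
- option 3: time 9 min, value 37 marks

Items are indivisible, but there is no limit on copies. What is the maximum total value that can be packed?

Best value-per-unit is option 2 at 19/2, and filling with it alone uses time 24×2=48. No mix of the others beats 24×19 = 456.

456 marks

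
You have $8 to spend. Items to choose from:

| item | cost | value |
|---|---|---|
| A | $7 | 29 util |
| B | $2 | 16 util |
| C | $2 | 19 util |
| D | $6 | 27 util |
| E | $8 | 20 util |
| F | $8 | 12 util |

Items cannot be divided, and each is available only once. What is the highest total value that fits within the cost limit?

46 util

Check high-value combinations within $8:
- C+D: cost 2+6=8, value 19+27=46
- B+D: cost 2+6=8, value 16+27=43
- B+C: cost 2+2=4, value 16+19=35
- A: cost 7, value 29
Best: 46 util.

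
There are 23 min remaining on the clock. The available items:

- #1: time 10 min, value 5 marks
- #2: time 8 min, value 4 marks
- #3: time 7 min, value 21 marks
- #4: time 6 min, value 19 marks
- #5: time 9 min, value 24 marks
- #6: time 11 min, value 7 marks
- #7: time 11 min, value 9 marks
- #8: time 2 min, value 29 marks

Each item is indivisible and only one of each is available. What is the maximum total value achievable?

Check high-value combinations within 23 min:
- #3+#5+#8: time 7+9+2=18, value 21+24+29=74
- #2+#3+#4+#8: time 8+7+6+2=23, value 4+21+19+29=73
- #4+#5+#8: time 6+9+2=17, value 19+24+29=72
- #3+#4+#8: time 7+6+2=15, value 21+19+29=69
- #3+#4+#5: time 7+6+9=22, value 21+19+24=64
Best: 74 marks.

74 marks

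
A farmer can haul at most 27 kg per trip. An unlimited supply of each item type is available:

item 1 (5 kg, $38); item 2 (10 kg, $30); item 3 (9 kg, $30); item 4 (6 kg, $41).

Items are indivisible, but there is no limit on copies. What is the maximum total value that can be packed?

$196

Best value-per-unit is item 1 at 38/5; filling with it alone gives 5×38 = 190.
Optimal mix: 3×item 1 + 2×item 4 → weight 27, value 196.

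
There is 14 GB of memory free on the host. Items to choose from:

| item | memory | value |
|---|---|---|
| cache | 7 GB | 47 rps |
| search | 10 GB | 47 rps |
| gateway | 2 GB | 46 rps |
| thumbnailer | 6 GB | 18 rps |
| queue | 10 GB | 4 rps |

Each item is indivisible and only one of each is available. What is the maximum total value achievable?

93 rps

Check high-value combinations within 14 GB:
- cache+gateway: memory 7+2=9, value 47+46=93
- search+gateway: memory 10+2=12, value 47+46=93
- cache+thumbnailer: memory 7+6=13, value 47+18=65
- gateway+thumbnailer: memory 2+6=8, value 46+18=64
- gateway+queue: memory 2+10=12, value 46+4=50
Best: 93 rps.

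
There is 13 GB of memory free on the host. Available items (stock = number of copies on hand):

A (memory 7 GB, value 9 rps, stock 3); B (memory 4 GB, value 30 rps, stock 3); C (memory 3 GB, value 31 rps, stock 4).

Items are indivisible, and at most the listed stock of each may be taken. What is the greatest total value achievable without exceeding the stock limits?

124 rps

Top feasible selections:
- 4×C: memory 12, value 124
- 1×B + 3×C: memory 13, value 123
- 3×C: memory 9, value 93
- 1×B + 2×C: memory 10, value 92
Best: 124 rps.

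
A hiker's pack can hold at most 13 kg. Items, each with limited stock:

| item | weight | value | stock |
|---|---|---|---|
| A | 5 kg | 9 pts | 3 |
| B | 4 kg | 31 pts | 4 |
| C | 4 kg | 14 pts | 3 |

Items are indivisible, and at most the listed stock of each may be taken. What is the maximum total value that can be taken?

Best selections within weight 13 and stock limits:
- 3×B: weight 12, value 93
- 2×B + 1×C: weight 12, value 76
- 1×A + 2×B: weight 13, value 71
Best: 93 pts.

93 pts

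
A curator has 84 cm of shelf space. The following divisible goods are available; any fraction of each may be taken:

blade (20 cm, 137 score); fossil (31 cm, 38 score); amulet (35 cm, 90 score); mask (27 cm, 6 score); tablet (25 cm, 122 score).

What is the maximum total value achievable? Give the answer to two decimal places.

Take in order of value per unit:
- blade (137/20 per unit): all 20 → value 137, running total 137.00
- tablet (122/25 per unit): all 25 → value 122, running total 259.00
- amulet (90/35 per unit): all 35 → value 90, running total 349.00
- fossil (38/31 per unit): 4 of 31 → value 4×38/31 = 4.9032, running total 353.90
Total 353.90.

353.90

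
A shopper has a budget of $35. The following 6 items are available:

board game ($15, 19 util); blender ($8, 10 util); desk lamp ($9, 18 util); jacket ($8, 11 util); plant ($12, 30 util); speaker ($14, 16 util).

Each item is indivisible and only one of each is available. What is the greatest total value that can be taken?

64 util

This is a 0/1 knapsack; check combinations near the capacity.
- desk lamp+plant+speaker: cost 9+12+14=35, value 18+30+16=64
- board game+jacket+plant: cost 15+8+12=35, value 19+11+30=60
- desk lamp+jacket+plant: cost 9+8+12=29, value 18+11+30=59
- board game+blender+plant: cost 15+8+12=35, value 19+10+30=59
Best: 64 util.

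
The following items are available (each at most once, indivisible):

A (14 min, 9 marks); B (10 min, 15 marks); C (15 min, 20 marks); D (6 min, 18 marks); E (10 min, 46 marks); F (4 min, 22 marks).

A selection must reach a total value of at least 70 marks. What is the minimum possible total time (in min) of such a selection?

20

Subsets with value ≥ 70, sorted by total time:
- D+E+F: time 20, value 86
- B+E+F: time 24, value 83
- B+D+E: time 26, value 79
- A+E+F: time 28, value 77
Minimum time: 20 min.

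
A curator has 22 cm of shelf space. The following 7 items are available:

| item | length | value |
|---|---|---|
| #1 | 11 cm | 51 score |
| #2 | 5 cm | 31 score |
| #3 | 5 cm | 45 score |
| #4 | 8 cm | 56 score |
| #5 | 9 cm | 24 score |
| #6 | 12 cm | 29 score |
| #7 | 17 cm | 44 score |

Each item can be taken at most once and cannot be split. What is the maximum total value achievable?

132 score

Check high-value combinations within 22 cm:
- #2+#3+#4: length 5+5+8=18, value 31+45+56=132
- #1+#2+#3: length 11+5+5=21, value 51+31+45=127
- #3+#4+#5: length 5+8+9=22, value 45+56+24=125
- #2+#4+#5: length 5+8+9=22, value 31+56+24=111
- #1+#4: length 11+8=19, value 51+56=107
Best: 132 score.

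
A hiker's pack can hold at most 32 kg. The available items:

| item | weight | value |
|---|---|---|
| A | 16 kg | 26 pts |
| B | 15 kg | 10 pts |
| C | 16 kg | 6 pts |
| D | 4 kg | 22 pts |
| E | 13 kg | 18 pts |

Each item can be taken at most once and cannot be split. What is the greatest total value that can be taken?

Check high-value combinations within 32 kg:
- B+D+E: weight 15+4+13=32, value 10+22+18=50
- A+D: weight 16+4=20, value 26+22=48
- A+E: weight 16+13=29, value 26+18=44
Best: 50 pts.

50 pts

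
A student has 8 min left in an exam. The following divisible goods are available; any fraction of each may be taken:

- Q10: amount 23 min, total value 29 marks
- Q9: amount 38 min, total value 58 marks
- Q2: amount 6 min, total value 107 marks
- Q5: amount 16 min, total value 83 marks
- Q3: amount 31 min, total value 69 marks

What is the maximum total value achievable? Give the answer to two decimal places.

Take in order of value per unit:
- Q2 (107/6 per unit): all 6 → value 107, running total 107.00
- Q5 (83/16 per unit): 2 of 16 → value 2×83/16 = 10.3750, running total 117.38
Total 117.38.

117.38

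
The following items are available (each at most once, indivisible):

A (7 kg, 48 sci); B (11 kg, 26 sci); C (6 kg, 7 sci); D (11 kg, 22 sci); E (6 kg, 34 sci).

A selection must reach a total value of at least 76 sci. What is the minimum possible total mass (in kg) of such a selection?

13

Subsets with value ≥ 76, sorted by total mass:
- A+E: mass 13, value 82
- A+C+E: mass 19, value 89
- A+B+E: mass 24, value 108
Minimum mass: 13 kg.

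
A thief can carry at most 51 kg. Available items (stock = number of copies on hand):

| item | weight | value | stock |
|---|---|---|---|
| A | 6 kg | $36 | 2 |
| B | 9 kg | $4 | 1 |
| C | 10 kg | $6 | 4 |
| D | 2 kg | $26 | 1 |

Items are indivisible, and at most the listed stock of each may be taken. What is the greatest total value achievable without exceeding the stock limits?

Top feasible selections:
- 2×A + 3×C + 1×D: weight 44, value 116
- 2×A + 1×B + 2×C + 1×D: weight 43, value 114
Best: $116.

$116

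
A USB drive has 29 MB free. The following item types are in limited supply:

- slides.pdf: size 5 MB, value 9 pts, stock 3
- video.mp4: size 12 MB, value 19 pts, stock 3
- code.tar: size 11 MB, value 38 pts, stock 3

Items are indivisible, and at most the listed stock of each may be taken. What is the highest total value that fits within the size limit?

85 pts

Best selections within size 29 and stock limits:
- 1×slides.pdf + 2×code.tar: size 27, value 85
- 2×code.tar: size 22, value 76
- 1×slides.pdf + 1×video.mp4 + 1×code.tar: size 28, value 66
Best: 85 pts.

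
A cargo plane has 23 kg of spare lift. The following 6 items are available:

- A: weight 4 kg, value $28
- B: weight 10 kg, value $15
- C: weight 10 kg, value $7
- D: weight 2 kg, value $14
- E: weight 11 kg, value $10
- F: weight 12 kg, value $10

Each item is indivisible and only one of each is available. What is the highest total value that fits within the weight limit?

$57

Check high-value combinations within 23 kg:
- A+B+D: weight 4+10+2=16, value 28+15+14=57
- A+D+E: weight 4+2+11=17, value 28+14+10=52
- A+D+F: weight 4+2+12=18, value 28+14+10=52
- A+C+D: weight 4+10+2=16, value 28+7+14=49
Best: $57.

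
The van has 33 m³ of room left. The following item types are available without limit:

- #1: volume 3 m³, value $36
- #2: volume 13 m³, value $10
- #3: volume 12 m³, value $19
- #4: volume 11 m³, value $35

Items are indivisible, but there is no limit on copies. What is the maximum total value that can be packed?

$396

Best value-per-unit is #1 at 36/3, and filling with it alone uses volume 11×3=33. No mix of the others beats 11×36 = 396.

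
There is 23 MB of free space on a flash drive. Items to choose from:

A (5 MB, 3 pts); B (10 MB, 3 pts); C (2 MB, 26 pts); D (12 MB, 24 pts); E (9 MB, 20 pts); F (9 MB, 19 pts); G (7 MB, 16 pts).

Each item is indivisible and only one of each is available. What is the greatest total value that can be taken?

Check high-value combinations within 23 MB:
- C+D+E: size 2+12+9=23, value 26+24+20=70
- C+D+F: size 2+12+9=23, value 26+24+19=69
- C+D+G: size 2+12+7=21, value 26+24+16=66
- C+E+F: size 2+9+9=20, value 26+20+19=65
Best: 70 pts.

70 pts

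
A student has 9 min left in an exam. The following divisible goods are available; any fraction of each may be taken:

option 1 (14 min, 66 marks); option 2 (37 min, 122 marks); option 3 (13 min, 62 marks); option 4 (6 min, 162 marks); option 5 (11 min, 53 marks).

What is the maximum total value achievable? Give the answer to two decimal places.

Take in order of value per unit:
- option 4 (162/6 per unit): all 6 → value 162, running total 162.00
- option 5 (53/11 per unit): 3 of 11 → value 3×53/11 = 14.4545, running total 176.45
Total 176.45.

176.45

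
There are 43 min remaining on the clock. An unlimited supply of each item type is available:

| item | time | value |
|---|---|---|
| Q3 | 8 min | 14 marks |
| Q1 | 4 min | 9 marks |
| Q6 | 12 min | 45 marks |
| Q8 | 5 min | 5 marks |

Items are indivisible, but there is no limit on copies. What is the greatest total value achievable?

144 marks

Best value-per-unit is Q6 at 45/12; filling with it alone gives 3×45 = 135.
Optimal mix: 1×Q1 + 3×Q6 → time 40, value 144.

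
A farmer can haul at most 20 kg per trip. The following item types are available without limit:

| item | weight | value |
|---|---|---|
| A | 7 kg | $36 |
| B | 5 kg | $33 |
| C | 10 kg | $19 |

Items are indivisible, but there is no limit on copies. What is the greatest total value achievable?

Best value-per-unit is B at 33/5, and filling with it alone uses weight 4×5=20. No mix of the others beats 4×33 = 132.

$132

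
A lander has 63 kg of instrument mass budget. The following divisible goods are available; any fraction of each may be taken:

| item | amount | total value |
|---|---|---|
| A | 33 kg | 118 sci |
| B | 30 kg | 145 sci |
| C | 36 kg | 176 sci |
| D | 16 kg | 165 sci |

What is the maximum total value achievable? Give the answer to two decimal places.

394.17

Take in order of value per unit:
- D (165/16 per unit): all 16 → value 165, running total 165.00
- C (176/36 per unit): all 36 → value 176, running total 341.00
- B (145/30 per unit): 11 of 30 → value 11×145/30 = 53.1667, running total 394.17
Total 394.17.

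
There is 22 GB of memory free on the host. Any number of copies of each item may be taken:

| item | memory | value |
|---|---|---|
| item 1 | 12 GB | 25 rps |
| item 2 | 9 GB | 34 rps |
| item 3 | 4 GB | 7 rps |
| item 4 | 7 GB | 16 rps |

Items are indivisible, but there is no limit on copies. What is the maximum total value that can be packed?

Best value-per-unit is item 2 at 34/9; filling with it alone gives 2×34 = 68.
Optimal mix: 2×item 2 + 1×item 3 → memory 22, value 75.

75 rps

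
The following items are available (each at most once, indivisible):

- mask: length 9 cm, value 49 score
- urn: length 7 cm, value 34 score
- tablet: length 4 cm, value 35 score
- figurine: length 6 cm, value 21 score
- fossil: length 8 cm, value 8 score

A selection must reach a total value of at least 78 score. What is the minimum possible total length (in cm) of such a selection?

13

Subsets with value ≥ 78, sorted by total length:
- mask+tablet: length 13, value 84
- mask+urn: length 16, value 83
- urn+tablet+figurine: length 17, value 90
Minimum length: 13 cm.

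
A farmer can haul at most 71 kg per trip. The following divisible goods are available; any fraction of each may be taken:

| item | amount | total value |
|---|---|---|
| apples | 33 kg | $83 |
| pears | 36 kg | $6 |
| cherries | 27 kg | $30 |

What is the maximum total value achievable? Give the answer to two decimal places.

114.83

Take in order of value per unit:
- apples (83/33 per unit): all 33 → value 83, running total 83.00
- cherries (30/27 per unit): all 27 → value 30, running total 113.00
- pears (6/36 per unit): 11 of 36 → value 11×6/36 = 1.8333, running total 114.83
Total 114.83.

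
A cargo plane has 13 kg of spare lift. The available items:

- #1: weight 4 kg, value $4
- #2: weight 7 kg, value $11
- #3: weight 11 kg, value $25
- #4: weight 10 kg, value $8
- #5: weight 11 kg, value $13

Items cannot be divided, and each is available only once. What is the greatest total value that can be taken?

$25

This is a 0/1 knapsack; check combinations near the capacity.
- #3: weight 11, value 25
- #1+#2: weight 4+7=11, value 4+11=15
- #5: weight 11, value 13
- #2: weight 7, value 11
- #4: weight 10, value 8
Best: $25.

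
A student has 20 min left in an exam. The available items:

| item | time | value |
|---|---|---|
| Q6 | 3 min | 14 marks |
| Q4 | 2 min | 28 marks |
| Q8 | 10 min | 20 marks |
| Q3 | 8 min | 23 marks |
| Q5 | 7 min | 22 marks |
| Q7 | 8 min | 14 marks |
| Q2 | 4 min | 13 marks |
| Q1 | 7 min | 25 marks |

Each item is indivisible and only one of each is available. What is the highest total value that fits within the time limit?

This is a 0/1 knapsack; check combinations near the capacity.
- Q6+Q4+Q3+Q1: time 3+2+8+7=20, value 14+28+23+25=90
- Q6+Q4+Q5+Q1: time 3+2+7+7=19, value 14+28+22+25=89
- Q4+Q5+Q2+Q1: time 2+7+4+7=20, value 28+22+13+25=88
- Q6+Q4+Q3+Q5: time 3+2+8+7=20, value 14+28+23+22=87
- Q6+Q4+Q7+Q1: time 3+2+8+7=20, value 14+28+14+25=81
Best: 90 marks.

90 marks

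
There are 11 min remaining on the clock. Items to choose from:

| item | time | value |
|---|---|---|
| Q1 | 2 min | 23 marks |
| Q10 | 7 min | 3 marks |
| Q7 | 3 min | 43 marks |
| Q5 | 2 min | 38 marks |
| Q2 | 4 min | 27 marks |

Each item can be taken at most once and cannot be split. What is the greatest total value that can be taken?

131 marks

Check high-value combinations within 11 min:
- Q1+Q7+Q5+Q2: time 2+3+2+4=11, value 23+43+38+27=131
- Q7+Q5+Q2: time 3+2+4=9, value 43+38+27=108
- Q1+Q7+Q5: time 2+3+2=7, value 23+43+38=104
- Q1+Q7+Q2: time 2+3+4=9, value 23+43+27=93
- Q1+Q5+Q2: time 2+2+4=8, value 23+38+27=88
Best: 131 marks.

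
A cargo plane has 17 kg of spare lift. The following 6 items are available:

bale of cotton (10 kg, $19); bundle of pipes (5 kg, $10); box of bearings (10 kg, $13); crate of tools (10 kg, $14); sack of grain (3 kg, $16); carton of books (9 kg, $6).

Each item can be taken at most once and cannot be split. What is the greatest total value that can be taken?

Check high-value combinations within 17 kg:
- bale of cotton+sack of grain: weight 10+3=13, value 19+16=35
- bundle of pipes+sack of grain+carton of books: weight 5+3+9=17, value 10+16+6=32
- crate of tools+sack of grain: weight 10+3=13, value 14+16=30
- box of bearings+sack of grain: weight 10+3=13, value 13+16=29
Best: $35.

$35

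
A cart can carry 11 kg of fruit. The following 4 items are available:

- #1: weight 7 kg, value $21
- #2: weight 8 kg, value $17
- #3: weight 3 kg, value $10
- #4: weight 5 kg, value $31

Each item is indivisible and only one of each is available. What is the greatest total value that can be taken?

Check high-value combinations within 11 kg:
- #3+#4: weight 3+5=8, value 10+31=41
- #4: weight 5, value 31
- #1+#3: weight 7+3=10, value 21+10=31
Best: $41.

$41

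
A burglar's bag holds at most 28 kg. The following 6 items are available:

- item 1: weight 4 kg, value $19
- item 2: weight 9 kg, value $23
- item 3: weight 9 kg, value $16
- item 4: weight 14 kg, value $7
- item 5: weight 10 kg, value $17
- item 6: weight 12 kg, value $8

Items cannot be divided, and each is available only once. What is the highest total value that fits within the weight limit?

$59

Check high-value combinations within 28 kg:
- item 1+item 2+item 5: weight 4+9+10=23, value 19+23+17=59
- item 1+item 2+item 3: weight 4+9+9=22, value 19+23+16=58
- item 2+item 3+item 5: weight 9+9+10=28, value 23+16+17=56
- item 1+item 3+item 5: weight 4+9+10=23, value 19+16+17=52
- item 1+item 2+item 6: weight 4+9+12=25, value 19+23+8=50
Best: $59.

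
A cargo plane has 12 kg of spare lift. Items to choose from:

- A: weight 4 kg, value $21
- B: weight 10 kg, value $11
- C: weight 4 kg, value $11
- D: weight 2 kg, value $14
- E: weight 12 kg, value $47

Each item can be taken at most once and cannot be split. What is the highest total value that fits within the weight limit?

Check high-value combinations within 12 kg:
- E: weight 12, value 47
- A+C+D: weight 4+4+2=10, value 21+11+14=46
- A+D: weight 4+2=6, value 21+14=35
- A+C: weight 4+4=8, value 21+11=32
Best: $47.

$47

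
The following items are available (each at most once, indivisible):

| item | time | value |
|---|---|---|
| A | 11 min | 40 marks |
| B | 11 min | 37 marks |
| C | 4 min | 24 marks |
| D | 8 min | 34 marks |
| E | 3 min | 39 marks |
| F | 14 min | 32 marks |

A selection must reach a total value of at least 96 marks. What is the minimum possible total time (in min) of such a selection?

Subsets with value ≥ 96, sorted by total time:
- C+D+E: time 15, value 97
- A+C+E: time 18, value 103
- B+C+E: time 18, value 100
Minimum time: 15 min.

15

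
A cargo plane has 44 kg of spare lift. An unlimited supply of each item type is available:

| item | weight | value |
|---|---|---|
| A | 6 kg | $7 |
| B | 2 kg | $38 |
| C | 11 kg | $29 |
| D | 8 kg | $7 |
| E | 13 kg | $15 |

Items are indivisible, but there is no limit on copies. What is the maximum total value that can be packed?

Best value-per-unit is B at 38/2, and filling with it alone uses weight 22×2=44. No mix of the others beats 22×38 = 836.

$836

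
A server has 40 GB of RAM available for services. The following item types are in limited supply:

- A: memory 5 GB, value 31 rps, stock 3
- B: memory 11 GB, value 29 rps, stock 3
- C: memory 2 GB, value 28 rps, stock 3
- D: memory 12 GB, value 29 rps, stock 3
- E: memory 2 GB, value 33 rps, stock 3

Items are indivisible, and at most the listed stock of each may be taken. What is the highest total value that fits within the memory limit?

Top feasible selections:
- 3×A + 1×B + 3×C + 3×E: memory 38, value 305
- 3×A + 3×C + 1×D + 3×E: memory 39, value 305
- 3×A + 1×B + 2×C + 3×E: memory 36, value 277
Best: 305 rps.

305 rps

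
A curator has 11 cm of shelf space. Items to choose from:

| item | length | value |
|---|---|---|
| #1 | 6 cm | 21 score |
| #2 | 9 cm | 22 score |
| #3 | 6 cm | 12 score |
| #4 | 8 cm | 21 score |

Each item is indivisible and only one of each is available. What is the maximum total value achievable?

22 score

Check high-value combinations within 11 cm:
- #2: length 9, value 22
- #1: length 6, value 21
- #4: length 8, value 21
Best: 22 score.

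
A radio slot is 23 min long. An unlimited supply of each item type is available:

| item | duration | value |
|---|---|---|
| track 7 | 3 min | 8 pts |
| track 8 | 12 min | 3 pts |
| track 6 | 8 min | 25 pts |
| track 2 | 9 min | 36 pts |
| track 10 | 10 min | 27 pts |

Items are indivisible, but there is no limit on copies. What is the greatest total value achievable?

Best value-per-unit is track 2 at 36/9; filling with it alone gives 2×36 = 72.
Optimal mix: 1×track 7 + 2×track 2 → duration 21, value 80.

80 pts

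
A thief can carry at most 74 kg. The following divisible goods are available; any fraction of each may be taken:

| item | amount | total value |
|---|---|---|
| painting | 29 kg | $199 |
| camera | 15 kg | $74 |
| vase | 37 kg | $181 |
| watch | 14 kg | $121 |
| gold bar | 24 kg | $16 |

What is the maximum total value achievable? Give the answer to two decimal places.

Take in order of value per unit:
- watch (121/14 per unit): all 14 → value 121, running total 121.00
- painting (199/29 per unit): all 29 → value 199, running total 320.00
- camera (74/15 per unit): all 15 → value 74, running total 394.00
- vase (181/37 per unit): 16 of 37 → value 16×181/37 = 78.2703, running total 472.27
Total 472.27.

472.27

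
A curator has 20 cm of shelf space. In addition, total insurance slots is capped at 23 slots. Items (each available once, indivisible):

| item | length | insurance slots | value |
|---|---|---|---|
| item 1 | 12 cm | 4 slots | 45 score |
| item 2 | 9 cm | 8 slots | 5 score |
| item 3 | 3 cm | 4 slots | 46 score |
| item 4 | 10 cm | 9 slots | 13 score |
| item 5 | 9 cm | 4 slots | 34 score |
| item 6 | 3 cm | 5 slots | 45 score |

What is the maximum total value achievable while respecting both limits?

136 score

Feasible sets respecting both limits:
- item 1+item 3+item 6: length 18, insurance slots 13, value 136
- item 3+item 5+item 6: length 15, insurance slots 13, value 125
- item 3+item 4+item 6: length 16, insurance slots 18, value 104
Best: 136 score.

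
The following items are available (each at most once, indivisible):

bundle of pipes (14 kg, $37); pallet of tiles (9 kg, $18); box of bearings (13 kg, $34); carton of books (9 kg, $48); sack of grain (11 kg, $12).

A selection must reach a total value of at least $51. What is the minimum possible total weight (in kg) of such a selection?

18

Subsets with value ≥ 51, sorted by total weight:
- pallet of tiles+carton of books: weight 18, value 66
- carton of books+sack of grain: weight 20, value 60
Minimum weight: 18 kg.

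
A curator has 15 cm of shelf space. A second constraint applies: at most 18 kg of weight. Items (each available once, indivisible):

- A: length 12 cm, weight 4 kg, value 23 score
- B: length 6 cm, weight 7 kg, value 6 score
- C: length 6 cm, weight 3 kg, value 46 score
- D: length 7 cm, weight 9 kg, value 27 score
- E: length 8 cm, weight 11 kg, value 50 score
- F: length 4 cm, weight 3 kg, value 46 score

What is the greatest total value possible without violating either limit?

Feasible sets respecting both limits:
- C+E: length 14, weight 14, value 96
- E+F: length 12, weight 14, value 96
- C+F: length 10, weight 6, value 92
- C+D: length 13, weight 12, value 73
Best: 96 score.

96 score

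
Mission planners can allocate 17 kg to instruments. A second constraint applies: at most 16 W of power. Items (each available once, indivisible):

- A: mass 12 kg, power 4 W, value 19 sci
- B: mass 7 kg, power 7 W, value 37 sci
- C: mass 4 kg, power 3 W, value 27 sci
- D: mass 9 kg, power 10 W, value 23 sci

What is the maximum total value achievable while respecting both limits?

Feasible sets respecting both limits:
- B+C: mass 11, power 10, value 64
- C+D: mass 13, power 13, value 50
- A+C: mass 16, power 7, value 46
Best: 64 sci.

64 sci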